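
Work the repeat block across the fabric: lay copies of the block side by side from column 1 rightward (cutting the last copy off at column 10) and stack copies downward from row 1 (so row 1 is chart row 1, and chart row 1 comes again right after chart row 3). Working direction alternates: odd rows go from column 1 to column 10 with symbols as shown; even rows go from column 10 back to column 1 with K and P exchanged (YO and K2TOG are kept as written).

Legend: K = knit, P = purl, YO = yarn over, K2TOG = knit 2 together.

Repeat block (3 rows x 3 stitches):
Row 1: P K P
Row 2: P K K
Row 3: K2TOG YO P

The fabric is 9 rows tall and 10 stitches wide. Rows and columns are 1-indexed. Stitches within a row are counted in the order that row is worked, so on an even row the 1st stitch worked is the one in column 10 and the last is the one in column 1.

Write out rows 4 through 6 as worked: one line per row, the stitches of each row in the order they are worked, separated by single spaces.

Rows as worked:
K K P K K P K K P K
P K K P K K P K K P
K2TOG K YO K2TOG K YO K2TOG K YO K2TOG

Derivation:
Row 4: chart row 1, WS - tiled (columns 1-10): P K P P K P P K P P; work from column 10 back to 1 with K<->P swapped.
Row 5: chart row 2, RS - tile across columns 1-10 and work as-is.
Row 6: chart row 3, WS - tiled (columns 1-10): K2TOG YO P K2TOG YO P K2TOG YO P K2TOG; work from column 10 back to 1 with K<->P swapped.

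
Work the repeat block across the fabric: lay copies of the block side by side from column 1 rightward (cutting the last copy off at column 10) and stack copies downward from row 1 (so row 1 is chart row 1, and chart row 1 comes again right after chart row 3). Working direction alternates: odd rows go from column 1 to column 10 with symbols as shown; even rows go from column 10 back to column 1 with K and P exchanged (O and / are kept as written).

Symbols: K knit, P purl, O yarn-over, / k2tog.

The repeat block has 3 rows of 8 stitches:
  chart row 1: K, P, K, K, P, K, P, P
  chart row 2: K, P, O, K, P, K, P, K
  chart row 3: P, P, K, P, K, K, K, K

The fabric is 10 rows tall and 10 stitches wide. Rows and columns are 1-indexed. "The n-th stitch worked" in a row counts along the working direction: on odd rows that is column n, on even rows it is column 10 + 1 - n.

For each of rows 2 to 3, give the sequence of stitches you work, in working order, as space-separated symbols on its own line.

Row 2: chart row 2, WS - tiled (columns 1-10): K P O K P K P K K P; work from column 10 back to 1 with K<->P swapped.
Row 3: chart row 3, RS - tile across columns 1-10 and work as-is.

Result:
K P P K P K P O K P
P P K P K K K K P P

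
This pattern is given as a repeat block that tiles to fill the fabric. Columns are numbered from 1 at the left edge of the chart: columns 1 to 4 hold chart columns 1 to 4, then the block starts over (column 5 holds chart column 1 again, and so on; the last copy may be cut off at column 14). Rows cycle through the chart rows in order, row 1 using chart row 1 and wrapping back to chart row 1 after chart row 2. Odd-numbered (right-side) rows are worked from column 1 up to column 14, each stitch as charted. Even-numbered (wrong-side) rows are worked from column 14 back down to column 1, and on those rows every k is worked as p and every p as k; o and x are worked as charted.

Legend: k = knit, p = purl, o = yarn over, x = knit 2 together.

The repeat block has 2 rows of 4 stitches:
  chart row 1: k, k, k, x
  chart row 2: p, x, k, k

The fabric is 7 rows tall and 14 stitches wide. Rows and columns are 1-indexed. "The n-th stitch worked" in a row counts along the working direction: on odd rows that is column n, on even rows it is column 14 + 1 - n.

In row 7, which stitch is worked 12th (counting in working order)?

Row 7: (7-1) mod 2 = 0, so use chart row 1. Odd row -> RS.
Chart row 1 tiled across columns 1-14: k k k x k k k x k k k x k k
RS: work column 1 to column 14, symbols as charted — the tiled row is the row as worked.
Stitch 12 in working order -> x

Result:
x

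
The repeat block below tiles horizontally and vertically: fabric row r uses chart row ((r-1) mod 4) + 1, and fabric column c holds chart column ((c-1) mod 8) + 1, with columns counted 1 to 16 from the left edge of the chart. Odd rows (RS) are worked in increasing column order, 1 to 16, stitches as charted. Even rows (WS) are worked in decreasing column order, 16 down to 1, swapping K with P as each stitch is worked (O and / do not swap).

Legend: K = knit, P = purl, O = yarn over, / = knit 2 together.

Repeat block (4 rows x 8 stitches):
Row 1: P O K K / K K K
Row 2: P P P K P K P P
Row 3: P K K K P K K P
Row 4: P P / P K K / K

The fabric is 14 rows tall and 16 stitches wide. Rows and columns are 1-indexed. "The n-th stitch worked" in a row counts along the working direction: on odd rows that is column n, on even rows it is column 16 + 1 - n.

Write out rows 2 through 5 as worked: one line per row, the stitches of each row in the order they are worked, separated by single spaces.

== ROWS AS WORKED ==
K K P K P K K K K K P K P K K K
P K K K P K K P P K K K P K K P
P / P P K / K K P / P P K / K K
P O K K / K K K P O K K / K K K

Derivation:
Row 2: chart row 2, WS - tiled (columns 1-16): P P P K P K P P P P P K P K P P; work from column 16 back to 1 with K<->P swapped.
Row 3: chart row 3, RS - tile across columns 1-16 and work as-is.
Row 4: chart row 4, WS - tiled (columns 1-16): P P / P K K / K P P / P K K / K; work from column 16 back to 1 with K<->P swapped.
Row 5: chart row 1, RS - tile across columns 1-16 and work as-is.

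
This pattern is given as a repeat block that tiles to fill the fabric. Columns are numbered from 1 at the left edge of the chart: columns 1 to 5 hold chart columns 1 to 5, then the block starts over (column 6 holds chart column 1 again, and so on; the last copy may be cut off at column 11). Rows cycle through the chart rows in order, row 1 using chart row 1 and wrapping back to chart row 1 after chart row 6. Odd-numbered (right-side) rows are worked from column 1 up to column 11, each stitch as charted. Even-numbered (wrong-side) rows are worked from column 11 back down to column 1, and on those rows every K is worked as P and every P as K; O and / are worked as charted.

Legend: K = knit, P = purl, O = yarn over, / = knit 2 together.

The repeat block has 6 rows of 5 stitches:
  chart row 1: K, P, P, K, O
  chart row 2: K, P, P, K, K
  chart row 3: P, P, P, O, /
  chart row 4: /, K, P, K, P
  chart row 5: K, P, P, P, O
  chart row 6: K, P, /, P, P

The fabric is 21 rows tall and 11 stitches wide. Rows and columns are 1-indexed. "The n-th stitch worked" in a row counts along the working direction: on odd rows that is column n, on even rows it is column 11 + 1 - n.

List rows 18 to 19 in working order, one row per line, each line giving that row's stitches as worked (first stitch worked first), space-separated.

Row 18: chart row 6, WS - tiled (columns 1-11): K P / P P K P / P P K; work from column 11 back to 1 with K<->P swapped.
Row 19: chart row 1, RS - tile across columns 1-11 and work as-is.

== ROWS AS WORKED ==
P K K / K P K K / K P
K P P K O K P P K O K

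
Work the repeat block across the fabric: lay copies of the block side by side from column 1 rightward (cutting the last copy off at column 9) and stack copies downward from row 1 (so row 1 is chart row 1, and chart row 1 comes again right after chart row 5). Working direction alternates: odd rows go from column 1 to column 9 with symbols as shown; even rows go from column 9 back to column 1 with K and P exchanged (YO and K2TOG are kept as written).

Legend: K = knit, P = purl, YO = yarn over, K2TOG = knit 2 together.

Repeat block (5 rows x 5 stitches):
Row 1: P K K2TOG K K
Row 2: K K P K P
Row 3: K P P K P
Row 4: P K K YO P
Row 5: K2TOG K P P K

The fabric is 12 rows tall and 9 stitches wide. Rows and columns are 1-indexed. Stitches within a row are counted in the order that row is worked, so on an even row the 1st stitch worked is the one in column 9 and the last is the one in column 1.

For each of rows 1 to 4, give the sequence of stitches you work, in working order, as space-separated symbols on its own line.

== ROWS AS WORKED ==
P K K2TOG K K P K K2TOG K
P K P P K P K P P
K P P K P K P P K
YO P P K K YO P P K

Derivation:
Row 1: chart row 1, RS - tile across columns 1-9 and work as-is.
Row 2: chart row 2, WS - tiled (columns 1-9): K K P K P K K P K; work from column 9 back to 1 with K<->P swapped.
Row 3: chart row 3, RS - tile across columns 1-9 and work as-is.
Row 4: chart row 4, WS - tiled (columns 1-9): P K K YO P P K K YO; work from column 9 back to 1 with K<->P swapped.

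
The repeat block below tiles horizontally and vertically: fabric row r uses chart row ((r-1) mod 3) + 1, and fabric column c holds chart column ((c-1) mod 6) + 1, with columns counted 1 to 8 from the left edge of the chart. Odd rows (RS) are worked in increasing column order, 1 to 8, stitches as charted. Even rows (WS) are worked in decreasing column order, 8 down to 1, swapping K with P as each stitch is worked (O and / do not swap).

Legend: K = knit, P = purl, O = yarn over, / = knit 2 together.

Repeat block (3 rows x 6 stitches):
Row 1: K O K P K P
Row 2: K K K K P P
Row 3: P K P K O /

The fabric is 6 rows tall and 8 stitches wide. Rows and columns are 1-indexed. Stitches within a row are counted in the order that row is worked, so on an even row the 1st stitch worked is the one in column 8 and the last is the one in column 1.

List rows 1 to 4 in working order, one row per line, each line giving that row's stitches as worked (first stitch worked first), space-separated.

Row 1: chart row 1, RS - tile across columns 1-8 and work as-is.
Row 2: chart row 2, WS - tiled (columns 1-8): K K K K P P K K; work from column 8 back to 1 with K<->P swapped.
Row 3: chart row 3, RS - tile across columns 1-8 and work as-is.
Row 4: chart row 1, WS - tiled (columns 1-8): K O K P K P K O; work from column 8 back to 1 with K<->P swapped.

Result:
K O K P K P K O
P P K K P P P P
P K P K O / P K
O P K P K P O P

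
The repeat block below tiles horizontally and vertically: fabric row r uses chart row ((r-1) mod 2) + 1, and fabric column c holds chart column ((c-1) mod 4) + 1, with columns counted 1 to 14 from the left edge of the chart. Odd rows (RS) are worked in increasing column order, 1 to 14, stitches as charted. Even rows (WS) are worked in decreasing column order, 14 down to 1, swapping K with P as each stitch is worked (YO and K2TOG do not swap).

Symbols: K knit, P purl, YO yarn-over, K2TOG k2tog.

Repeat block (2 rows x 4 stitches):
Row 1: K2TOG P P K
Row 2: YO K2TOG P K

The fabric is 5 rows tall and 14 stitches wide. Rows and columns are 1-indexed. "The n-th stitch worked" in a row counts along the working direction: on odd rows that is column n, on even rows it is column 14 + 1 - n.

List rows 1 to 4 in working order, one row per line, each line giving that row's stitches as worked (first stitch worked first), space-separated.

== ROWS AS WORKED ==
K2TOG P P K K2TOG P P K K2TOG P P K K2TOG P
K2TOG YO P K K2TOG YO P K K2TOG YO P K K2TOG YO
K2TOG P P K K2TOG P P K K2TOG P P K K2TOG P
K2TOG YO P K K2TOG YO P K K2TOG YO P K K2TOG YO

Derivation:
Row 1: chart row 1, RS - tile across columns 1-14 and work as-is.
Row 2: chart row 2, WS - tiled (columns 1-14): YO K2TOG P K YO K2TOG P K YO K2TOG P K YO K2TOG; work from column 14 back to 1 with K<->P swapped.
Row 3: chart row 1, RS - tile across columns 1-14 and work as-is.
Row 4: chart row 2, WS - tiled (columns 1-14): YO K2TOG P K YO K2TOG P K YO K2TOG P K YO K2TOG; work from column 14 back to 1 with K<->P swapped.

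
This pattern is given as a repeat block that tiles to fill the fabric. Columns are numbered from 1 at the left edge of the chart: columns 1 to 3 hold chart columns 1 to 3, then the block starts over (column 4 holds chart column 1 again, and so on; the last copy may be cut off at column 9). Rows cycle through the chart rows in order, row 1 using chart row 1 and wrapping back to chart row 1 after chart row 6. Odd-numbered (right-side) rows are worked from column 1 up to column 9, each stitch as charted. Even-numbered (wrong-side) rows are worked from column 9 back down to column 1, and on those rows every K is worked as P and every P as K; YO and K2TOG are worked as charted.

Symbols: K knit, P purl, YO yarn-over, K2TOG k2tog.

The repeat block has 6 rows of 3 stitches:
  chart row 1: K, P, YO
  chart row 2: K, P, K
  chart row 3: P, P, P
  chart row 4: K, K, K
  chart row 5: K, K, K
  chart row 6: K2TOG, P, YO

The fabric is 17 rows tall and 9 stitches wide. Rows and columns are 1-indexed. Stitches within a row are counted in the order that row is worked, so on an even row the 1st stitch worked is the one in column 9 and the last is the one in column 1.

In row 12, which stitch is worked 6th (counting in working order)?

Row 12 uses chart row ((12-1) mod 6)+1 = 6. Row 12 is even, so WS.
Chart row 6 tiled across columns 1-9: K2TOG P YO K2TOG P YO K2TOG P YO
WS: work from column 9 back to column 1 (reverse the tiled row), swapping K<->P (YO and K2TOG unchanged).
Row 12 as worked: YO K K2TOG YO K K2TOG YO K K2TOG
Counting 6 along the worked row gives K2TOG.

Result:
K2TOG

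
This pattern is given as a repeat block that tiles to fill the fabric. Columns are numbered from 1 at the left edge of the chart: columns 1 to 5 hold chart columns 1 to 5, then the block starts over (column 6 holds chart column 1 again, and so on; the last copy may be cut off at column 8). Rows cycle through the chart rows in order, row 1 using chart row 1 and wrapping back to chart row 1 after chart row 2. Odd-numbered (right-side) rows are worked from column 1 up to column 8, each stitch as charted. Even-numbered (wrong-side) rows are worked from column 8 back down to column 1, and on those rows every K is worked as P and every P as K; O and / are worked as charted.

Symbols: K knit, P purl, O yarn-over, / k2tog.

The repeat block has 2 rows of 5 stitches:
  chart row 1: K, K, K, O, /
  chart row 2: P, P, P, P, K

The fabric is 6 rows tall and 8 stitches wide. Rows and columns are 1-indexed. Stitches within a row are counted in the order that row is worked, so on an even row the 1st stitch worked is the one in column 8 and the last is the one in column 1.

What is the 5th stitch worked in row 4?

Stitch:
K

Derivation:
Row 4: (4-1) mod 2 = 1, so use chart row 2. Even row -> WS.
Chart row 2 tiled across columns 1-8: P P P P K P P P
Wrong side: read the tiled row from column 8 down to 1 and exchange K with P (leave O, /).
Row 4 as worked: K K K P K K K K
The 5th stitch worked is K.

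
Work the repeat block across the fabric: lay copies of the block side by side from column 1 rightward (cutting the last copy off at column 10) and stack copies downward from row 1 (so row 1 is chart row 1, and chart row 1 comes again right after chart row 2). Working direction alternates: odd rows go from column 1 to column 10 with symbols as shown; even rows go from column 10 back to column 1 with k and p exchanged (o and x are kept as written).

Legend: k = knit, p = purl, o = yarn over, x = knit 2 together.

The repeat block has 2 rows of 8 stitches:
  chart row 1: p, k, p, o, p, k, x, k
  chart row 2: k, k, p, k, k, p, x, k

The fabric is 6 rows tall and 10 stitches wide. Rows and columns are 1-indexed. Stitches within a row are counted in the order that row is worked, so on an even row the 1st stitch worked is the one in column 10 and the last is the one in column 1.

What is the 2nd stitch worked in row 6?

For row 6: chart row = ((6-1) mod 2) + 1 = 2; this is a WS (even) row.
Chart row 2 tiled across columns 1-10: k k p k k p x k k k
WS: work from column 10 back to column 1 (reverse the tiled row), swapping k<->p (o and x unchanged).
Row 6 as worked: p p p x k p p k p p
Stitch 2 in working order -> p

Stitch:
p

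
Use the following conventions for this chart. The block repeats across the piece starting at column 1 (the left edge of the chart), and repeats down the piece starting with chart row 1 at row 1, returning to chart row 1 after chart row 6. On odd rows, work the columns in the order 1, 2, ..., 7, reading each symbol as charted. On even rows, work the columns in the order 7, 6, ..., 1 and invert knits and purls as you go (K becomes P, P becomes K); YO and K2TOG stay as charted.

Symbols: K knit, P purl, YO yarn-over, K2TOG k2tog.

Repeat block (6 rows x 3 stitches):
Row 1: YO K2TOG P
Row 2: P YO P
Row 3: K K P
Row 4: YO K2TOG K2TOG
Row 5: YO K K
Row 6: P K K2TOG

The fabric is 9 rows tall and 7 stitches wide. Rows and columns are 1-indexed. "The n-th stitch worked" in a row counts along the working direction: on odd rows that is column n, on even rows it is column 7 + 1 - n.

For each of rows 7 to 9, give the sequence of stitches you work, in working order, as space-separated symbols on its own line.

Row 7: chart row 1, RS - tile across columns 1-7 and work as-is.
Row 8: chart row 2, WS - tiled (columns 1-7): P YO P P YO P P; work from column 7 back to 1 with K<->P swapped.
Row 9: chart row 3, RS - tile across columns 1-7 and work as-is.

== ROWS AS WORKED ==
YO K2TOG P YO K2TOG P YO
K K YO K K YO K
K K P K K P K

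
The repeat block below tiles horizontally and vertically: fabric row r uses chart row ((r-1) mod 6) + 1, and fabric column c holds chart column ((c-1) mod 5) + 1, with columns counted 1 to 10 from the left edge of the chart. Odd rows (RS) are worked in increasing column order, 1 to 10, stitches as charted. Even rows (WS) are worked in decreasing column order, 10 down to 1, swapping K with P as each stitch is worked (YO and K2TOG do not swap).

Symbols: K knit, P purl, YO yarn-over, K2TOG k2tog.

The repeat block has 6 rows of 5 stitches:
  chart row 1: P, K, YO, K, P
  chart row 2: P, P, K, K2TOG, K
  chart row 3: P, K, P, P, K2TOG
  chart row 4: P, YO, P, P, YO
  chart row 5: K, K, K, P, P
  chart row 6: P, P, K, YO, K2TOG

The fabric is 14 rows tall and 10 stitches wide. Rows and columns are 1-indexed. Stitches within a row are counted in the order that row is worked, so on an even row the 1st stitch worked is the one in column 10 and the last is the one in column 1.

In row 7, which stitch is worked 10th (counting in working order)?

Result:
P

Derivation:
Row 7 uses chart row ((7-1) mod 6)+1 = 1. Row 7 is odd, so RS.
Chart row 1 tiled across columns 1-10: P K YO K P P K YO K P
RS: work column 1 to column 10, symbols as charted — the tiled row is the row as worked.
Stitch 10 in working order -> P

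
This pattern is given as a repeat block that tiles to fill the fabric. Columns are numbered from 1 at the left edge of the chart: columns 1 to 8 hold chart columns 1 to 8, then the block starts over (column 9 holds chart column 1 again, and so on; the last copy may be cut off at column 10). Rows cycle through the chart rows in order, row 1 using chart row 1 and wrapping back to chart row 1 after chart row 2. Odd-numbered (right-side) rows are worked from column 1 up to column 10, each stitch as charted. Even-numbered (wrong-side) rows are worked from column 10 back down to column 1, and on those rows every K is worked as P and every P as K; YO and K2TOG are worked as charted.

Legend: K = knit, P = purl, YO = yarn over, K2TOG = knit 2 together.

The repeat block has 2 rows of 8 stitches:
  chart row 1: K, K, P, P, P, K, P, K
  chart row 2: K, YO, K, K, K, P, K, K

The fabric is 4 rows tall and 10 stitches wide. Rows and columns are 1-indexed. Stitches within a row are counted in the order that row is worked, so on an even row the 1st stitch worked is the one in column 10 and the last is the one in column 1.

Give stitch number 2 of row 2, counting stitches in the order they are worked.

For row 2: chart row = ((2-1) mod 2) + 1 = 2; this is a WS (even) row.
Chart row 2 tiled across columns 1-10: K YO K K K P K K K YO
WS: work from column 10 back to column 1 (reverse the tiled row), swapping K<->P (YO and K2TOG unchanged).
Row 2 as worked: YO P P P K P P P YO P
Stitch 2 in working order -> P

Result:
P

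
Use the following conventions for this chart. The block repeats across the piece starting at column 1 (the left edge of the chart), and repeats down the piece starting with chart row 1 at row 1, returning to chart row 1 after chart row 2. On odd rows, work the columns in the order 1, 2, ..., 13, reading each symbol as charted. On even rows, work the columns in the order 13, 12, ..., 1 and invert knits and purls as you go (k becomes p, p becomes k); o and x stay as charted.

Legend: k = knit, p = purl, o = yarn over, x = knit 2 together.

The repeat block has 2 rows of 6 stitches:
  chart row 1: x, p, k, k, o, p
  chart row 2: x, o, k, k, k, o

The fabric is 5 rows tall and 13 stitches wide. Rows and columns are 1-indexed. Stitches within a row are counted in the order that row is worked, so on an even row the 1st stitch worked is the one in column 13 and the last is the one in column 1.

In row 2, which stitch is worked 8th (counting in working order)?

== STITCH ==
o

Derivation:
Row 2 uses chart row ((2-1) mod 2)+1 = 2. Row 2 is even, so WS.
Chart row 2 tiled across columns 1-13: x o k k k o x o k k k o x
WS: work from column 13 back to column 1 (reverse the tiled row), swapping k<->p (o and x unchanged).
Row 2 as worked: x o p p p o x o p p p o x
The 8th stitch worked is o.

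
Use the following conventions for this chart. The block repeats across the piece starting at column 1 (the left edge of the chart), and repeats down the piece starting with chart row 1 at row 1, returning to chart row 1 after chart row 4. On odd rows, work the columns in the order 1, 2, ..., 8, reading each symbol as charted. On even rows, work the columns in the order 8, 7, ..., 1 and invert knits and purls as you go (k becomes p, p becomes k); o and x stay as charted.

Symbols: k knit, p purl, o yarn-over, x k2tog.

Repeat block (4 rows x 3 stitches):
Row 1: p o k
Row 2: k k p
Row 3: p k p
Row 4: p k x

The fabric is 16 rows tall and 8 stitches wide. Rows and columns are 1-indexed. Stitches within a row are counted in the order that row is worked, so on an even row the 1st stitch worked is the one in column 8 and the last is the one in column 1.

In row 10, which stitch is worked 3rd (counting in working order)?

For row 10: chart row = ((10-1) mod 4) + 1 = 2; this is a WS (even) row.
Chart row 2 tiled across columns 1-8: k k p k k p k k
WS row: flip the tiled sequence (start at column 8) and apply k<->p; o and x stay.
Row 10 as worked: p p k p p k p p
The 3rd stitch worked is k.

Stitch:
k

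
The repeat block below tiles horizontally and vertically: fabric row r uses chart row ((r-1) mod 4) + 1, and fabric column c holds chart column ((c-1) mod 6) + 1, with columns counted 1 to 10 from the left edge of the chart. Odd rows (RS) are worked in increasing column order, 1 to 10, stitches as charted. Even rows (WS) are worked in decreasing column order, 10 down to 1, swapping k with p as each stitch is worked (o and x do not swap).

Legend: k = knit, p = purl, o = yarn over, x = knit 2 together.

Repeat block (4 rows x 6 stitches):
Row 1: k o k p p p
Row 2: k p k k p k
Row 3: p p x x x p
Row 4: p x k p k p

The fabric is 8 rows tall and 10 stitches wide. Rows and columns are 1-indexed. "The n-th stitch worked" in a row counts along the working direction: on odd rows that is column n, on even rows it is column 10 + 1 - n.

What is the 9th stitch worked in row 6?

== STITCH ==
k

Derivation:
Row 6: (6-1) mod 4 = 1, so use chart row 2. Even row -> WS.
Chart row 2 tiled across columns 1-10: k p k k p k k p k k
Wrong side: read the tiled row from column 10 down to 1 and exchange k with p (leave o, x).
Row 6 as worked: p p k p p k p p k p
Counting 9 along the worked row gives k.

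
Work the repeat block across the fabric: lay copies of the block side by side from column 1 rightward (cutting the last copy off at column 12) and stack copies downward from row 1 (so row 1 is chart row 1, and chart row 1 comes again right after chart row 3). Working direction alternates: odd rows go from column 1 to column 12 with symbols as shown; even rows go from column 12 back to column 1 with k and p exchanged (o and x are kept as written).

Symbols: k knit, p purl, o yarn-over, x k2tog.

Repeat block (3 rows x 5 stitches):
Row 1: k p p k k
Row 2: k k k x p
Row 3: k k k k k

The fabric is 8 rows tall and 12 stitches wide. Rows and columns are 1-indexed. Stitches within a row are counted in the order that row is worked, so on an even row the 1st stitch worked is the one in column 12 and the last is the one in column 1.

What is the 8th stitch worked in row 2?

== STITCH ==
k

Derivation:
For row 2: chart row = ((2-1) mod 3) + 1 = 2; this is a WS (even) row.
Chart row 2 tiled across columns 1-12: k k k x p k k k x p k k
WS: work from column 12 back to column 1 (reverse the tiled row), swapping k<->p (o and x unchanged).
Row 2 as worked: p p k x p p p k x p p p
Stitch 8 in working order -> k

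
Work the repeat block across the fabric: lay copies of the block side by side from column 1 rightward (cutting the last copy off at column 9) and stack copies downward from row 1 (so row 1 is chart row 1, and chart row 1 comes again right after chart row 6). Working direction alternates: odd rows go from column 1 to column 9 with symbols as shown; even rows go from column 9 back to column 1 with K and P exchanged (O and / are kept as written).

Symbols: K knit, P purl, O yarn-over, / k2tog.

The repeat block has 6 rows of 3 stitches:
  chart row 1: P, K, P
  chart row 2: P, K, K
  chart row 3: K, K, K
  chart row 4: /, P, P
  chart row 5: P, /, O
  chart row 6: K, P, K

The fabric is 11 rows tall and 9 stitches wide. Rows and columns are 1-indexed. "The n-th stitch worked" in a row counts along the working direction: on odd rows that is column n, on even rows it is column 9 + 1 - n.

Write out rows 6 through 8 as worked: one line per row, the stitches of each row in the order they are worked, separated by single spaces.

Row 6: chart row 6, WS - tiled (columns 1-9): K P K K P K K P K; work from column 9 back to 1 with K<->P swapped.
Row 7: chart row 1, RS - tile across columns 1-9 and work as-is.
Row 8: chart row 2, WS - tiled (columns 1-9): P K K P K K P K K; work from column 9 back to 1 with K<->P swapped.

Rows as worked:
P K P P K P P K P
P K P P K P P K P
P P K P P K P P K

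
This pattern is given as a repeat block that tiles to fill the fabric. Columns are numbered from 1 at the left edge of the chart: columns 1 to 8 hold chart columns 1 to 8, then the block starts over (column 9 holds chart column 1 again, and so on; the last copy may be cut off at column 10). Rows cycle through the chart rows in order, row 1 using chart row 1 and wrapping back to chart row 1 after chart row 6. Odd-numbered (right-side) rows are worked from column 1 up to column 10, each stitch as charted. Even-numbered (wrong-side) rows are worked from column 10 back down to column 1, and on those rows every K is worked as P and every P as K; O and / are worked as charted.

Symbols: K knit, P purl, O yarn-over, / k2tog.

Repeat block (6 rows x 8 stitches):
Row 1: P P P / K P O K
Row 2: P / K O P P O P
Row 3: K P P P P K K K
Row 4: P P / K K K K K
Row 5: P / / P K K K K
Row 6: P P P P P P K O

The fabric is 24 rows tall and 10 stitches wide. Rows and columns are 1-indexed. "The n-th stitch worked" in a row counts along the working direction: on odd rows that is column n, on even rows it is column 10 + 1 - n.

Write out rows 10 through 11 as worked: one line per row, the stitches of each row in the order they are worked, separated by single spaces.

Row 10: chart row 4, WS - tiled (columns 1-10): P P / K K K K K P P; work from column 10 back to 1 with K<->P swapped.
Row 11: chart row 5, RS - tile across columns 1-10 and work as-is.

== ROWS AS WORKED ==
K K P P P P P / K K
P / / P K K K K P /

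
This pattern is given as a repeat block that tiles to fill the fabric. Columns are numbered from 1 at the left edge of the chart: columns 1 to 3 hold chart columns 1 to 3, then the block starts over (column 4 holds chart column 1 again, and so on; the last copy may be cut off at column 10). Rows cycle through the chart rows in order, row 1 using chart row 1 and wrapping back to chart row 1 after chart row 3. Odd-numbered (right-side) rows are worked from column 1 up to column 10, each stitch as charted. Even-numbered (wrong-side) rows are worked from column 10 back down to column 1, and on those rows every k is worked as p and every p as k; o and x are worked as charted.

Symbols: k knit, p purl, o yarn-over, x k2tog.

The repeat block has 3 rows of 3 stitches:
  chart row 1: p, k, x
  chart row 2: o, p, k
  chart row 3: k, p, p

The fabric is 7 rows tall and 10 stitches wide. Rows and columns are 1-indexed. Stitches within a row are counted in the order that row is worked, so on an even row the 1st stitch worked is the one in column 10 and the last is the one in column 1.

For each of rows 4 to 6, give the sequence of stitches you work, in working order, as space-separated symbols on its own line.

== ROWS AS WORKED ==
k x p k x p k x p k
o p k o p k o p k o
p k k p k k p k k p

Derivation:
Row 4: chart row 1, WS - tiled (columns 1-10): p k x p k x p k x p; work from column 10 back to 1 with k<->p swapped.
Row 5: chart row 2, RS - tile across columns 1-10 and work as-is.
Row 6: chart row 3, WS - tiled (columns 1-10): k p p k p p k p p k; work from column 10 back to 1 with k<->p swapped.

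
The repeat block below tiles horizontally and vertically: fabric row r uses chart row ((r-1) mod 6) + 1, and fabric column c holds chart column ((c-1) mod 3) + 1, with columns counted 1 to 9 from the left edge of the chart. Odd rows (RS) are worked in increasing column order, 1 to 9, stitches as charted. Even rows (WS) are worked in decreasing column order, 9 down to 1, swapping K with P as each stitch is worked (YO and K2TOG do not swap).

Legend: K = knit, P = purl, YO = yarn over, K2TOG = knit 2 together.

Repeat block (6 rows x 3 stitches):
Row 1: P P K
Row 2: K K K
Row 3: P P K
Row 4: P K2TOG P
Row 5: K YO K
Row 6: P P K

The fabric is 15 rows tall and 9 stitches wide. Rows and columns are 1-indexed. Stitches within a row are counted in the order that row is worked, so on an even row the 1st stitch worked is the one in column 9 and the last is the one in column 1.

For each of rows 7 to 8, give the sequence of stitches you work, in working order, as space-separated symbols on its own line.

Row 7: chart row 1, RS - tile across columns 1-9 and work as-is.
Row 8: chart row 2, WS - tiled (columns 1-9): K K K K K K K K K; work from column 9 back to 1 with K<->P swapped.

Rows as worked:
P P K P P K P P K
P P P P P P P P P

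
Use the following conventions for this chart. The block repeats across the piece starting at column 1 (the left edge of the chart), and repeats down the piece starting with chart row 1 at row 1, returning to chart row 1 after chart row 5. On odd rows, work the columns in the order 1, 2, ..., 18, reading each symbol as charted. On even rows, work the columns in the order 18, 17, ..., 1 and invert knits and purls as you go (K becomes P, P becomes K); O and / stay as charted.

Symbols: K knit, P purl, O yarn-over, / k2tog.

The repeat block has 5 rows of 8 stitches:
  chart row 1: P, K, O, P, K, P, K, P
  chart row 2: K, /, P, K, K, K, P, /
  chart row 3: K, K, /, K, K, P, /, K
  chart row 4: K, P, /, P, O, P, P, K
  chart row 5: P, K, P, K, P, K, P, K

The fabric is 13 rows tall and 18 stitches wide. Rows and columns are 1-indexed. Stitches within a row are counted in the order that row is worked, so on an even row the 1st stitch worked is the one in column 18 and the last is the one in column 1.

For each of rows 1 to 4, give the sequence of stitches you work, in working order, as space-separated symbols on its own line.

Row 1: chart row 1, RS - tile across columns 1-18 and work as-is.
Row 2: chart row 2, WS - tiled (columns 1-18): K / P K K K P / K / P K K K P / K /; work from column 18 back to 1 with K<->P swapped.
Row 3: chart row 3, RS - tile across columns 1-18 and work as-is.
Row 4: chart row 4, WS - tiled (columns 1-18): K P / P O P P K K P / P O P P K K P; work from column 18 back to 1 with K<->P swapped.

Rows as worked:
P K O P K P K P P K O P K P K P P K
/ P / K P P P K / P / K P P P K / P
K K / K K P / K K K / K K P / K K K
K P P K K O K / K P P K K O K / K P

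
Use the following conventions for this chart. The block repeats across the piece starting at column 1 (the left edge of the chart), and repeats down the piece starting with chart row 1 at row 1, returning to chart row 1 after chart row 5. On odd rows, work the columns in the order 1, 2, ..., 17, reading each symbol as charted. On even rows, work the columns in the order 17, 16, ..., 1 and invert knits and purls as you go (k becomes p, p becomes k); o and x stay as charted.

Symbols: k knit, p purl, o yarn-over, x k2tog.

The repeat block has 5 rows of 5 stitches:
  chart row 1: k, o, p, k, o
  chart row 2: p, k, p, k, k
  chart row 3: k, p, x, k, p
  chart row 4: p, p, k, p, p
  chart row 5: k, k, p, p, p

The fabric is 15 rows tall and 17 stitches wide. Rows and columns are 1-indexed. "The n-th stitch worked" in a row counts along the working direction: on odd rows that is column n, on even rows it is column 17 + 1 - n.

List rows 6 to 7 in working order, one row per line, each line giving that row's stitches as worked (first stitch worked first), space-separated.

Result:
o p o p k o p o p k o p o p k o p
p k p k k p k p k k p k p k k p k

Derivation:
Row 6: chart row 1, WS - tiled (columns 1-17): k o p k o k o p k o k o p k o k o; work from column 17 back to 1 with k<->p swapped.
Row 7: chart row 2, RS - tile across columns 1-17 and work as-is.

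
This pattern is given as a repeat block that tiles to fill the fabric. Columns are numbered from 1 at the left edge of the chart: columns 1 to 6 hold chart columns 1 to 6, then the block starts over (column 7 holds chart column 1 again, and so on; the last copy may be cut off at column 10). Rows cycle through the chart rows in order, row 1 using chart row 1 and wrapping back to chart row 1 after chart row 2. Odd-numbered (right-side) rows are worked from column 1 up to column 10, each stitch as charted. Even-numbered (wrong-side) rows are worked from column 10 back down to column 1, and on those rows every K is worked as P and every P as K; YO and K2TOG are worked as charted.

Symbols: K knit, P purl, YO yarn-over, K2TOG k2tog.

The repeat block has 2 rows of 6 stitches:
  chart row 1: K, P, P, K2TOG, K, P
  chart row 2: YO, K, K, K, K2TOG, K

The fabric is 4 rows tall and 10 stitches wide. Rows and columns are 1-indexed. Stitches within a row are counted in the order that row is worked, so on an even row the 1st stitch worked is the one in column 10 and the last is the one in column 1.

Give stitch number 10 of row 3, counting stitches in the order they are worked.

Row 3: (3-1) mod 2 = 0, so use chart row 1. Odd row -> RS.
Chart row 1 tiled across columns 1-10: K P P K2TOG K P K P P K2TOG
RS row: no reversal, no swap; stitch n worked = column n.
The 10th stitch worked is K2TOG.

Result:
K2TOG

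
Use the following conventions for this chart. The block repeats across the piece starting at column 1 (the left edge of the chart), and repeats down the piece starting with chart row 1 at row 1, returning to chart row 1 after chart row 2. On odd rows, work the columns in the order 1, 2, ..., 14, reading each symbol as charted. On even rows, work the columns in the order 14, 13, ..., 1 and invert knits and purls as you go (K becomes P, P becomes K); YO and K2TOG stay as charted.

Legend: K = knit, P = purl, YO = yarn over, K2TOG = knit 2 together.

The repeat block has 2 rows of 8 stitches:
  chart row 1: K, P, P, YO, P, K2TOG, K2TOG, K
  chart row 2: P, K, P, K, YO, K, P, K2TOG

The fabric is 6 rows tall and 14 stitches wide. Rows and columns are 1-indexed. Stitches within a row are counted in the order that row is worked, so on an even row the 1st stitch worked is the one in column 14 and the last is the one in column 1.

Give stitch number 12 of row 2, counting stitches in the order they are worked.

Result:
K

Derivation:
Row 2 uses chart row ((2-1) mod 2)+1 = 2. Row 2 is even, so WS.
Chart row 2 tiled across columns 1-14: P K P K YO K P K2TOG P K P K YO K
Wrong side: read the tiled row from column 14 down to 1 and exchange K with P (leave YO, K2TOG).
Row 2 as worked: P YO P K P K K2TOG K P YO P K P K
Stitch 12 in working order -> K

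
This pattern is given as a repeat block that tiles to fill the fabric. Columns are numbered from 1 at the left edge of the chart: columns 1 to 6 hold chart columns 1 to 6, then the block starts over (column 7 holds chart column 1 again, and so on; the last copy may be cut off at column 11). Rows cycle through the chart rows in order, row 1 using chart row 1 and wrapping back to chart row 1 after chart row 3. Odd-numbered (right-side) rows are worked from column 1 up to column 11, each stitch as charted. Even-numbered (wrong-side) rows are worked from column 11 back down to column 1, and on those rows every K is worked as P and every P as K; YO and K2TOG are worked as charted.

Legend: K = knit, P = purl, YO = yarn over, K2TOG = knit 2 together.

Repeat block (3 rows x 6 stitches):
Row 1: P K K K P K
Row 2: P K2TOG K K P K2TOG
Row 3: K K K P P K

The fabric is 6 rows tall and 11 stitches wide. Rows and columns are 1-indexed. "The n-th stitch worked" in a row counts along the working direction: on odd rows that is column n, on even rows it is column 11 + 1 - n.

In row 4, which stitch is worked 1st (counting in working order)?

Row 4: (4-1) mod 3 = 0, so use chart row 1. Even row -> WS.
Chart row 1 tiled across columns 1-11: P K K K P K P K K K P
WS: work from column 11 back to column 1 (reverse the tiled row), swapping K<->P (YO and K2TOG unchanged).
Row 4 as worked: K P P P K P K P P P K
Counting 1 along the worked row gives K.

== STITCH ==
K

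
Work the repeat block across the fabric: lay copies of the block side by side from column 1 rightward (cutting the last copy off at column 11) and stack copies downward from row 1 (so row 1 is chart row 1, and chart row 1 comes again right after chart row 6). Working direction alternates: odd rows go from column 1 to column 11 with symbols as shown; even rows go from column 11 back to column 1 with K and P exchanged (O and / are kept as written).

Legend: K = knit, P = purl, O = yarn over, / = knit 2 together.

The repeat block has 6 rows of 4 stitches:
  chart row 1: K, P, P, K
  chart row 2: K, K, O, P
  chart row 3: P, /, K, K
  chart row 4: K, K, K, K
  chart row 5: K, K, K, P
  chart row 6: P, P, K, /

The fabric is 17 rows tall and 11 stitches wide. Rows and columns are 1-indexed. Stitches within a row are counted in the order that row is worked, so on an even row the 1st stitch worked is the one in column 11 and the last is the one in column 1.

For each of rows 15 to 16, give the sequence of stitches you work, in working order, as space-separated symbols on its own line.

== ROWS AS WORKED ==
P / K K P / K K P / K
P P P P P P P P P P P

Derivation:
Row 15: chart row 3, RS - tile across columns 1-11 and work as-is.
Row 16: chart row 4, WS - tiled (columns 1-11): K K K K K K K K K K K; work from column 11 back to 1 with K<->P swapped.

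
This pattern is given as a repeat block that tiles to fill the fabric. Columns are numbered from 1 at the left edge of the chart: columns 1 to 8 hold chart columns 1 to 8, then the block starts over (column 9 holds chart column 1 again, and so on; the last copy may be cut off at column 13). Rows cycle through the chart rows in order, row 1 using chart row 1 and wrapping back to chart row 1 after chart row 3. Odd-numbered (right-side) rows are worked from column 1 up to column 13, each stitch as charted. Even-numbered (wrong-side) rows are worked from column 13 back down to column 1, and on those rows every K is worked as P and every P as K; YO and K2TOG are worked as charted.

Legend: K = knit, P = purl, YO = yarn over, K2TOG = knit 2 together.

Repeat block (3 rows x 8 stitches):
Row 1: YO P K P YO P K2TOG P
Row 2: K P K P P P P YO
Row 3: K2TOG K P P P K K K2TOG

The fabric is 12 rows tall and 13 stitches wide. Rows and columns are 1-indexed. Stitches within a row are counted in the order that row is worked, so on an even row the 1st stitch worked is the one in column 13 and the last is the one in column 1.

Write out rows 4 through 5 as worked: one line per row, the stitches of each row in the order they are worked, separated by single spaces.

== ROWS AS WORKED ==
YO K P K YO K K2TOG K YO K P K YO
K P K P P P P YO K P K P P

Derivation:
Row 4: chart row 1, WS - tiled (columns 1-13): YO P K P YO P K2TOG P YO P K P YO; work from column 13 back to 1 with K<->P swapped.
Row 5: chart row 2, RS - tile across columns 1-13 and work as-is.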